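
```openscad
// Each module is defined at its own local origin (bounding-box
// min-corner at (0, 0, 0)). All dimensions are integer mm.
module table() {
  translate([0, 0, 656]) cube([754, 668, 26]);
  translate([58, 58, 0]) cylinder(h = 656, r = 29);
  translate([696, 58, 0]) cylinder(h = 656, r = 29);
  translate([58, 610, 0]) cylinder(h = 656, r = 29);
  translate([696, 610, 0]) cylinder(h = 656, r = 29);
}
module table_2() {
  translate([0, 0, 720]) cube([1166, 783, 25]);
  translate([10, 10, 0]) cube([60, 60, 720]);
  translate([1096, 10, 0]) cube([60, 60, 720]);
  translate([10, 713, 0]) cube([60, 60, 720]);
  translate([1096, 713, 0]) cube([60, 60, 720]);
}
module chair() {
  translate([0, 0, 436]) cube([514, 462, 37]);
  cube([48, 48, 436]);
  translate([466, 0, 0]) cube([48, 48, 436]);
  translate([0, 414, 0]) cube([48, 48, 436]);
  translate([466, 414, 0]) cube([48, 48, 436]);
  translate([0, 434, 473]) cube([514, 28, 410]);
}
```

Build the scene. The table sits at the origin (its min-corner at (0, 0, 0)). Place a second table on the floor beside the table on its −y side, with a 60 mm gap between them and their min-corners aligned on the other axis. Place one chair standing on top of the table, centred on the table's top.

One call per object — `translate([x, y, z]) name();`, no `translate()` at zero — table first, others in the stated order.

table();
translate([0, -843, 0]) table_2();
translate([120, 103, 682]) chair();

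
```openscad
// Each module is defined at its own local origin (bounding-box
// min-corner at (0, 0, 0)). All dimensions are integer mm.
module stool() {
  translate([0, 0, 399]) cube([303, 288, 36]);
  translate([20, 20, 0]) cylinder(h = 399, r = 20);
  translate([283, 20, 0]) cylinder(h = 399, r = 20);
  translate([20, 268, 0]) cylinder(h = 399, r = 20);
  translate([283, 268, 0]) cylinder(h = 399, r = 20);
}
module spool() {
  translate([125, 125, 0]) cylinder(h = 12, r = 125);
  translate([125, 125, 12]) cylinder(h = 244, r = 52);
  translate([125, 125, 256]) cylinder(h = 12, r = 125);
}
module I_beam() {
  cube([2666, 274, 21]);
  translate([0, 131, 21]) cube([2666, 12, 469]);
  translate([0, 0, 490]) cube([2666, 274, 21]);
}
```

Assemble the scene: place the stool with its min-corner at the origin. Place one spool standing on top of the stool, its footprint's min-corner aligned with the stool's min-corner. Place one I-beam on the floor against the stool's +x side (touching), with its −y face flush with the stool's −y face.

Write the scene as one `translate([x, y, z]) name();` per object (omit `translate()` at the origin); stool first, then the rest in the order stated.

stool();
translate([0, 0, 435]) spool();
translate([303, 0, 0]) I_beam();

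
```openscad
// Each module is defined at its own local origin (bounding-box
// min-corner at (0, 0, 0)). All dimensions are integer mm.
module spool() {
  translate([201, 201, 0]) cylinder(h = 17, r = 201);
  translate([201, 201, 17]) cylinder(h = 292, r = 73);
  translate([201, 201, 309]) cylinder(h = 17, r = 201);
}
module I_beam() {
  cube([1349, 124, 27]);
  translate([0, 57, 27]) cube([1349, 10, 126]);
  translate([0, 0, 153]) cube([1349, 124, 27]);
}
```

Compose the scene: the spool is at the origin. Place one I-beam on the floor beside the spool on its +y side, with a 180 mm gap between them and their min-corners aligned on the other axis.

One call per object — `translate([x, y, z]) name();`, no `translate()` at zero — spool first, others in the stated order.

spool();
translate([0, 582, 0]) I_beam();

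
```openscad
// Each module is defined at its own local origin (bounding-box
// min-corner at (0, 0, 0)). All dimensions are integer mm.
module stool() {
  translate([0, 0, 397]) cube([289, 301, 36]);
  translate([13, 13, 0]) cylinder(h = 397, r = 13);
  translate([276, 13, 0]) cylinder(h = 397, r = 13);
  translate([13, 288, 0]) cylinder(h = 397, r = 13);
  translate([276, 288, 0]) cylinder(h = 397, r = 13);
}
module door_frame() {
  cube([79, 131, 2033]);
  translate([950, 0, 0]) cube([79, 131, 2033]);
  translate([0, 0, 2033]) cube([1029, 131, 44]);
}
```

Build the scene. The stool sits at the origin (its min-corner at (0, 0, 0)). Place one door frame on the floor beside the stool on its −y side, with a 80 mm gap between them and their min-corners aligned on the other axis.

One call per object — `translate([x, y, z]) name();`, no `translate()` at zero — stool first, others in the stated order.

stool();
translate([0, -211, 0]) door_frame();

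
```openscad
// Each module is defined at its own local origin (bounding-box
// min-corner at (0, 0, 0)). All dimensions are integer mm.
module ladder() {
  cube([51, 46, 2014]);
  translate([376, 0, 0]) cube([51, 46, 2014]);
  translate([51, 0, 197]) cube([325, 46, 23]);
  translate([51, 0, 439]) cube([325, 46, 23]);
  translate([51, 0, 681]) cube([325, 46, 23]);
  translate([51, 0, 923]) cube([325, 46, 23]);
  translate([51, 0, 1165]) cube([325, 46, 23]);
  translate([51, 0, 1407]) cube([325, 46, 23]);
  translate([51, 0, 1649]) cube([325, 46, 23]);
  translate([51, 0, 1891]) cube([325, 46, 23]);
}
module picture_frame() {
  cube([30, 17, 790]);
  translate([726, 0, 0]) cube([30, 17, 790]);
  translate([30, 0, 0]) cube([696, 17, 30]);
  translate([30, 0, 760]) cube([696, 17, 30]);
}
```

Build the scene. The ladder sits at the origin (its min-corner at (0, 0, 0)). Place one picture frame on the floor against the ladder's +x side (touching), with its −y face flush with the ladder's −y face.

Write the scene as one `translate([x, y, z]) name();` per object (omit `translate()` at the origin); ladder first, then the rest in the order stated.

ladder();
translate([427, 0, 0]) picture_frame();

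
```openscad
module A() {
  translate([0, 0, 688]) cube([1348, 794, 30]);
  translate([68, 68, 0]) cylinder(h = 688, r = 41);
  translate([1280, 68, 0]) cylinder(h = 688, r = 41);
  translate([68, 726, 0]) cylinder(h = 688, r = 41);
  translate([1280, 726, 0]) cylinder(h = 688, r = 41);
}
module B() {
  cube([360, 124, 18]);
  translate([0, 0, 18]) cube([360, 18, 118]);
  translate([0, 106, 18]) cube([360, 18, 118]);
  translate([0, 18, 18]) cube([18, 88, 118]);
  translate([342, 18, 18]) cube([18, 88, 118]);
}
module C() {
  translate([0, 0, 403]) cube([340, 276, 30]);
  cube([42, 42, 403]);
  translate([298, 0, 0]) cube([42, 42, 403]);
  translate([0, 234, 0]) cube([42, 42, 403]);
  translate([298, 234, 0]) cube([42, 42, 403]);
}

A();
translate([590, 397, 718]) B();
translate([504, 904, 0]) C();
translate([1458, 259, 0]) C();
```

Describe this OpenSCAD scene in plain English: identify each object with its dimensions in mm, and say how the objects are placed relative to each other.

A is a table: top 1348 mm (x) × 794 mm (y), 30 mm thick, upper face at z = 718 mm, on four round legs of 82 mm diameter, each leg's bounding box inset 27 mm from the nearest pair of top edges, running from z = 0 to the bottom of the top.

B is an open storage box with external size 360×124×136 mm and wall thickness 18 mm (the base is also 18 mm thick). The base covers the whole footprint; the four walls stand on the base, with the y-facing walls full-width and the x-facing walls fitting between their inner faces.

C is a simple wooden stool: a rectangular seat 340 mm (x) by 276 mm (y), 30 mm thick, top face at z = 433 mm, on four square legs, each 42×42 mm in cross-section. The legs rest on z = 0, each flush with a corner of the seat.

The open box is on top of the table. Two stools sit around the table at the +y, +x sides.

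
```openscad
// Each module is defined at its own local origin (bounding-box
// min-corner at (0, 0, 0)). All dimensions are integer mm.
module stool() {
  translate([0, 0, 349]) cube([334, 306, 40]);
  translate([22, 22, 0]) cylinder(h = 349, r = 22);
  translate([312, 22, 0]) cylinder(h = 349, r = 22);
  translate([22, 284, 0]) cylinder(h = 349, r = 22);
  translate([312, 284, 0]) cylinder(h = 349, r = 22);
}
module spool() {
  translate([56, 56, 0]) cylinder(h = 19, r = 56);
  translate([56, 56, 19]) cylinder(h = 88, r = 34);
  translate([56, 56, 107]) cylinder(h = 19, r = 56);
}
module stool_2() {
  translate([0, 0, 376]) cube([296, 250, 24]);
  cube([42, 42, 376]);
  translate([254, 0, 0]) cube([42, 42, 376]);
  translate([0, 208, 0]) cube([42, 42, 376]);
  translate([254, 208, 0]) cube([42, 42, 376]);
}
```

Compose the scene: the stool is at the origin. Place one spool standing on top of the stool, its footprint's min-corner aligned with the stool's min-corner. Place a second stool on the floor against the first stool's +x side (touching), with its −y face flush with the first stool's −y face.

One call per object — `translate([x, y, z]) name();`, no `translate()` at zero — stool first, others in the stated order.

stool();
translate([0, 0, 389]) spool();
translate([334, 0, 0]) stool_2();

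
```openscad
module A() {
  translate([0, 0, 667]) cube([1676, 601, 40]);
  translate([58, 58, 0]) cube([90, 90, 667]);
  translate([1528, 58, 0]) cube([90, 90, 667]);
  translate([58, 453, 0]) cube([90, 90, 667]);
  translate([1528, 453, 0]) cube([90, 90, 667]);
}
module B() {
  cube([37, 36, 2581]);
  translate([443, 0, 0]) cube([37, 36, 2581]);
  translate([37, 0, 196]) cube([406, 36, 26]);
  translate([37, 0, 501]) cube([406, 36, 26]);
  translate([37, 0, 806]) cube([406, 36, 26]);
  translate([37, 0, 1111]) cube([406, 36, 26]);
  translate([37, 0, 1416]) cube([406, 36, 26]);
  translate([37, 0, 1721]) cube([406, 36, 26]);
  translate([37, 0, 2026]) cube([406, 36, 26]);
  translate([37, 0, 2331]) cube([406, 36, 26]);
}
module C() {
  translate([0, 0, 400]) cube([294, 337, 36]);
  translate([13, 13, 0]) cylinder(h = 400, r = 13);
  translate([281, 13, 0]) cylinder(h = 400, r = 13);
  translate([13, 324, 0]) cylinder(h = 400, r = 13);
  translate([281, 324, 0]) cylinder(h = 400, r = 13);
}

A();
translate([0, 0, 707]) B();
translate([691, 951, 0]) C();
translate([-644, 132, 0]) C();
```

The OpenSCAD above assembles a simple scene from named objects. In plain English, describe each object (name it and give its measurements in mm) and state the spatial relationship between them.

A is a rectangular dining table. The top is 1676×601×40 mm with its upper surface at z = 707 mm. It stands on four 90×90 mm square legs, each inset 58 mm from the nearest pair of top edges, running from the floor to the underside of the top.

B is a straight ladder. Two 37×36 mm vertical rails, 2581 mm tall, stand 480 mm apart (outside-to-outside) with their front faces coplanar on the −y side. 8 rungs, each 36 mm deep and 26 mm tall, span between the inner faces of the rails, front faces flush with the rails. The lowest rung's underside is at z = 196 mm and rungs are spaced 305 mm apart (underside to underside).

C is a four-legged stool. The seat is a 294×337×36 mm slab whose top surface is at z = 436 mm; four round legs, each 26 mm in diameter, run from the floor (z = 0) to the underside of the seat, each leg's axis is inset half a diameter from the nearest pair of seat edges (so the leg's bounding box is flush with the corner).

The ladder is on top of the table. Two stools sit around the table at the +y, −x sides.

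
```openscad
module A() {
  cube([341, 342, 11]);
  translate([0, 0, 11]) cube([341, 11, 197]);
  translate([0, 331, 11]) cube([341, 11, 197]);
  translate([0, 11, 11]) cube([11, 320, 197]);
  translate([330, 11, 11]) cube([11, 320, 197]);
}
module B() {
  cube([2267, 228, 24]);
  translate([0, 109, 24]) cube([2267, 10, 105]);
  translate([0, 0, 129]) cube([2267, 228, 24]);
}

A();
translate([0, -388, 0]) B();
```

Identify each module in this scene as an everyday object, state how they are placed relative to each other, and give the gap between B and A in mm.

A is an open box. B is an I-beam. The I-beam is on the floor beside the open box on its −y side. The gap between the I-beam and the open box is 160 mm.

The I-beam's nearest face is 160 mm from the open box's −y face.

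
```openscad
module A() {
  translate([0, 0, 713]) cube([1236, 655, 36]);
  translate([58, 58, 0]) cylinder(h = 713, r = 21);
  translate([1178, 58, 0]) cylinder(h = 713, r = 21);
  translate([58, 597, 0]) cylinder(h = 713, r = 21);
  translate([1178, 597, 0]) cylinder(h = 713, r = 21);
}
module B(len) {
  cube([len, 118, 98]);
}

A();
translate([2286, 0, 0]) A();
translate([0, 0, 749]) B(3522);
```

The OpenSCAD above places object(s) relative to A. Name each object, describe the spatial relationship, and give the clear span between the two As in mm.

Second table starts at x = 2286; first ends at x = 1236; clear span = 2286 − 1236 = 1050 mm.

A is a table. B is a beam. A beam spans the tops of two tables. The clear span between the two tables is 1050 mm.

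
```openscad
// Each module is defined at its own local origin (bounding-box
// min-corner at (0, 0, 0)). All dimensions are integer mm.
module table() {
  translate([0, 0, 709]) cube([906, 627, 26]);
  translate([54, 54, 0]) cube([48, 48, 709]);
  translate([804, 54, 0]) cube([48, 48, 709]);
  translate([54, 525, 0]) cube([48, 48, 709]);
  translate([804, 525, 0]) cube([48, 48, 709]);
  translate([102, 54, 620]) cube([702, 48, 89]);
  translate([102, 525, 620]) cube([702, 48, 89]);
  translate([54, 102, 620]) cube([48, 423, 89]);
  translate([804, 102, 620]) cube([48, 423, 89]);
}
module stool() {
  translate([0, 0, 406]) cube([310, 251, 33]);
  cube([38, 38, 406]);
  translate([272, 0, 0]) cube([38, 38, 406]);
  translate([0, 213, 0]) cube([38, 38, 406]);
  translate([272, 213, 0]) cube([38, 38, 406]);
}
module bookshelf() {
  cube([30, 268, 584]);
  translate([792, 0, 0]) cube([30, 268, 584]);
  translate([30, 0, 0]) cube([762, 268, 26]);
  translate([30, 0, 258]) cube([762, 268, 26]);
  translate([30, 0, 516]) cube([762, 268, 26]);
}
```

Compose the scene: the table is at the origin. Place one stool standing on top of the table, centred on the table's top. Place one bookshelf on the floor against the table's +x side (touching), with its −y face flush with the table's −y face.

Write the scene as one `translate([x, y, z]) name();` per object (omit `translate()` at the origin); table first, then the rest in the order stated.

table();
translate([298, 188, 735]) stool();
translate([906, 0, 0]) bookshelf();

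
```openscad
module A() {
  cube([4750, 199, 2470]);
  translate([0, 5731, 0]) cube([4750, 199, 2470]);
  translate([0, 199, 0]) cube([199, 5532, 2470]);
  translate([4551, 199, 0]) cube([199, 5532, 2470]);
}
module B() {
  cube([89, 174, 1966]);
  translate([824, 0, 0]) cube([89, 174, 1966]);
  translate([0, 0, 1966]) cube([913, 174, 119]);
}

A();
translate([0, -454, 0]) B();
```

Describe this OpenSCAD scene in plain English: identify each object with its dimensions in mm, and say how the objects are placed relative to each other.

A is a box-shaped house frame (walls only): outside footprint 4750×5930 mm, wall height 2470 mm, wall thickness 199 mm. The two y-facing walls run the full x-width; the two x-facing walls fit between the inner faces of the y-facing walls.

B is a rectangular door frame: two vertical jambs of 89×174 mm section, 1966 mm tall, with a clear opening 735 mm wide between their inner faces. A header 119 mm tall and 174 mm deep lies on top of the jambs and spans the full outside width.

The door frame is on the floor beside the house frame on its −y side.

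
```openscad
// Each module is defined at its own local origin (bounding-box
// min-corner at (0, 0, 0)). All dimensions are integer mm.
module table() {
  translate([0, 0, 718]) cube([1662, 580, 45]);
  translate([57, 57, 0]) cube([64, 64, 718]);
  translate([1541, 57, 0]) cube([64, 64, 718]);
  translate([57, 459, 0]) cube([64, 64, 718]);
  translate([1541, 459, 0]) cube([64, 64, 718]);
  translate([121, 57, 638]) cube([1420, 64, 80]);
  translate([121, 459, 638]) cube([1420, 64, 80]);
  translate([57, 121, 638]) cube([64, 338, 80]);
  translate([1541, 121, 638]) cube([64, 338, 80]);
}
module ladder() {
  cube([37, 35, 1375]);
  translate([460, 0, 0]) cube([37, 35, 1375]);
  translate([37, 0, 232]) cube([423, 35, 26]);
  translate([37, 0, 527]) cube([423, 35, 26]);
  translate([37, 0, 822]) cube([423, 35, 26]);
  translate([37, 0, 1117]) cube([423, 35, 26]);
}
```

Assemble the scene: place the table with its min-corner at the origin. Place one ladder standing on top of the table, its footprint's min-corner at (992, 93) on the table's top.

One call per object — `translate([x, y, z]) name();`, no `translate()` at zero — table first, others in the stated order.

table();
translate([992, 93, 763]) ladder();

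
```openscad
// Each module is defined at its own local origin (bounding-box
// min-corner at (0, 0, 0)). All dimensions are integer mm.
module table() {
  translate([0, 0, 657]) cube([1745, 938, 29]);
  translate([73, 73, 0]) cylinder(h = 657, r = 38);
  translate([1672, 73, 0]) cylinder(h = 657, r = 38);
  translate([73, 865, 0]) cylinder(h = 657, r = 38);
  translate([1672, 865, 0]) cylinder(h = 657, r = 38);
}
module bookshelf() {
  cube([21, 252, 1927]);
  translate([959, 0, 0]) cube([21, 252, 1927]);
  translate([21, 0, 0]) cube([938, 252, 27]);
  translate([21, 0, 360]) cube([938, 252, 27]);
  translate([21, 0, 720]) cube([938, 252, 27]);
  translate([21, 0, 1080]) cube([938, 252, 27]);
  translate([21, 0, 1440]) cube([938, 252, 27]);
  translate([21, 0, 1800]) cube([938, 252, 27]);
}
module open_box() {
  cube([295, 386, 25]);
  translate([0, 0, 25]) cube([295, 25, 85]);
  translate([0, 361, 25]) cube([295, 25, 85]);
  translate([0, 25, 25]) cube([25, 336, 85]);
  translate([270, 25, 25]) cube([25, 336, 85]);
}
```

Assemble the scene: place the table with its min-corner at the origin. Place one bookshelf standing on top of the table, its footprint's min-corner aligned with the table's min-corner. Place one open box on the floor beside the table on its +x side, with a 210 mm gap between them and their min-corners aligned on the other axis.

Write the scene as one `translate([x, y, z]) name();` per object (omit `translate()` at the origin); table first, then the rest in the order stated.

table();
translate([0, 0, 686]) bookshelf();
translate([1955, 0, 0]) open_box();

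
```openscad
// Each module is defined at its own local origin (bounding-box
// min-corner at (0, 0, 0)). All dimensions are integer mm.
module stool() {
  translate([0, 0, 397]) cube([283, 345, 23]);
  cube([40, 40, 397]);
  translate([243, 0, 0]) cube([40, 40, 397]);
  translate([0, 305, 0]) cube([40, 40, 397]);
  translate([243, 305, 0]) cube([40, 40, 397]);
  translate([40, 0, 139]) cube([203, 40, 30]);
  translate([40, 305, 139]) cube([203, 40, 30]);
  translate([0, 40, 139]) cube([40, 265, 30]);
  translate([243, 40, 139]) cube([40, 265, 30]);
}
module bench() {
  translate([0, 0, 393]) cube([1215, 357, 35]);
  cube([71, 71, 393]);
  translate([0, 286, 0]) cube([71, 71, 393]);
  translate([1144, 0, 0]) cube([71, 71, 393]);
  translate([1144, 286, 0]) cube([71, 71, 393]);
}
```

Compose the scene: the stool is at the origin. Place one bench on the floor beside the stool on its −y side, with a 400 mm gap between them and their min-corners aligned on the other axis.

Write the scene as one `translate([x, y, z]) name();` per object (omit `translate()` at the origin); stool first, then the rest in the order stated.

stool();
translate([0, -757, 0]) bench();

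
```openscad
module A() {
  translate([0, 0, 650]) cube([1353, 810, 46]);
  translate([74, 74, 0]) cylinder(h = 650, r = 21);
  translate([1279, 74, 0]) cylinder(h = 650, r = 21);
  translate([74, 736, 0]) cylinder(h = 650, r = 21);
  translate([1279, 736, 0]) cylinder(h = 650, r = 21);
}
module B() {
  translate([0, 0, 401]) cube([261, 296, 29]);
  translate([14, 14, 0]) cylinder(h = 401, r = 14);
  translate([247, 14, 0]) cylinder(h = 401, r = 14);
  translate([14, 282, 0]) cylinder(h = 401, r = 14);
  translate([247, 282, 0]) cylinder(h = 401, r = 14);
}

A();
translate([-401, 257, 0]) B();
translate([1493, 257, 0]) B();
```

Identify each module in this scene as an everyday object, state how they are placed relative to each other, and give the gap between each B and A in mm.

Each stool's nearest face is 140 mm from the table's bounding box.

A is a table. B is a stool. Two stools sit around the table at the −x, +x sides. The gap between each stool and the table is 140 mm.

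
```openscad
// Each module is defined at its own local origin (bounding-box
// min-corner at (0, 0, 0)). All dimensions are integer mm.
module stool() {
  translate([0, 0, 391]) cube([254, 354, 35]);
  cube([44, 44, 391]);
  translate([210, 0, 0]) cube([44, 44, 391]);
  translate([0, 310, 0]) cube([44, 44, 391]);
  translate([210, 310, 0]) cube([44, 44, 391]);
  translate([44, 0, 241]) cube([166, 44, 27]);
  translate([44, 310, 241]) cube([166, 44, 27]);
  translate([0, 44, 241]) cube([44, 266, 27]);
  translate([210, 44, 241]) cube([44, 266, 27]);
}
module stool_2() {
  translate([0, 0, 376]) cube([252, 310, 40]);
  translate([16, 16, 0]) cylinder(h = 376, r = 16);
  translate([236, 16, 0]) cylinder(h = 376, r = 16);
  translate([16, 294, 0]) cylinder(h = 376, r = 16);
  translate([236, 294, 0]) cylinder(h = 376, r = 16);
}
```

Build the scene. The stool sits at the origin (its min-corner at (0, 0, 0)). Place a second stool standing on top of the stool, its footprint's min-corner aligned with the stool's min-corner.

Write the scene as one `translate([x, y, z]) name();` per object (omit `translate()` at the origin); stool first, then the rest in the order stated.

stool();
translate([0, 0, 426]) stool_2();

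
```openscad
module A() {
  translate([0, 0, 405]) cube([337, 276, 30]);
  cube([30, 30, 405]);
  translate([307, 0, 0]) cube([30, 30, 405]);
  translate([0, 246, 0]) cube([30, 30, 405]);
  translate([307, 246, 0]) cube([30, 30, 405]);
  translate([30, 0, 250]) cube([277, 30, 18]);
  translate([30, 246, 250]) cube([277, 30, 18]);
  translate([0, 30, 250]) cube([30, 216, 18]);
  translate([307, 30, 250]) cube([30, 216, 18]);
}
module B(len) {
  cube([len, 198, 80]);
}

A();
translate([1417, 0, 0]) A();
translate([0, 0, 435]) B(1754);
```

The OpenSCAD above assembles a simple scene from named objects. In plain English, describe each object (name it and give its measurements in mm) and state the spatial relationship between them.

A is a four-legged stool. The seat is a 337×276×30 mm slab whose top surface is at z = 435 mm; four square legs, each 30×30 mm in cross-section, run from the floor (z = 0) to the underside of the seat, each flush with a corner of the seat. Four stretchers, 30 mm wide and 18 mm tall, connect adjacent legs with their undersides at z = 250 mm, each running between the inner faces of the legs it joins and aligned with the legs' outer faces on the other axis.

B is a rectangular beam 1754 mm long (x), 198 mm deep (y), 80 mm thick (z).

The beam spans the tops of two stools placed 1080 mm apart, resting at z = 435 mm.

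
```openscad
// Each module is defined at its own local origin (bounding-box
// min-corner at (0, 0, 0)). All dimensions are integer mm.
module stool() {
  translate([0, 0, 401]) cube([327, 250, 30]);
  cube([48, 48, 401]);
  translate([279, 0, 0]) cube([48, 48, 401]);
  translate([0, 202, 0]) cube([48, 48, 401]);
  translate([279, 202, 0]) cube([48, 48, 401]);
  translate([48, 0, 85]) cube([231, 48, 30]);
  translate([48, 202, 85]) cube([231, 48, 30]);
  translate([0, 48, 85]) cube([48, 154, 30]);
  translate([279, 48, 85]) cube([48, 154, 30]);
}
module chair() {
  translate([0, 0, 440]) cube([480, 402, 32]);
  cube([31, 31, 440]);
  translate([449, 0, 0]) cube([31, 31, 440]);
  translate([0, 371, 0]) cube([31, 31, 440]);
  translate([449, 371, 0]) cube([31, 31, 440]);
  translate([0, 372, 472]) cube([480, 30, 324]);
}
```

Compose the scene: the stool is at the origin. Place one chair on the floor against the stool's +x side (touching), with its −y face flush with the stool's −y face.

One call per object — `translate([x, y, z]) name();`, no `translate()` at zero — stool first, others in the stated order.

stool();
translate([327, 0, 0]) chair();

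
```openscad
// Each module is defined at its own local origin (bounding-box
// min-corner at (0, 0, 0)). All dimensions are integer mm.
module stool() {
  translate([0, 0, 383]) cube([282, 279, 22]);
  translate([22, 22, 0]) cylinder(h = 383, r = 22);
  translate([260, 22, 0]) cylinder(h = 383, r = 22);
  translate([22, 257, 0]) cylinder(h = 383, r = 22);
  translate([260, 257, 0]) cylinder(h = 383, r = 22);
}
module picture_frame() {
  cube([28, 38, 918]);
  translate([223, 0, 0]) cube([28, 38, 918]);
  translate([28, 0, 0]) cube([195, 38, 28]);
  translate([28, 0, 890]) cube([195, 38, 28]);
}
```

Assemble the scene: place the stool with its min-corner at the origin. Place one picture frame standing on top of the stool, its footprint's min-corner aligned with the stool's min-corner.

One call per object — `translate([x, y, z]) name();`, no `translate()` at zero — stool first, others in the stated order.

stool();
translate([0, 0, 405]) picture_frame();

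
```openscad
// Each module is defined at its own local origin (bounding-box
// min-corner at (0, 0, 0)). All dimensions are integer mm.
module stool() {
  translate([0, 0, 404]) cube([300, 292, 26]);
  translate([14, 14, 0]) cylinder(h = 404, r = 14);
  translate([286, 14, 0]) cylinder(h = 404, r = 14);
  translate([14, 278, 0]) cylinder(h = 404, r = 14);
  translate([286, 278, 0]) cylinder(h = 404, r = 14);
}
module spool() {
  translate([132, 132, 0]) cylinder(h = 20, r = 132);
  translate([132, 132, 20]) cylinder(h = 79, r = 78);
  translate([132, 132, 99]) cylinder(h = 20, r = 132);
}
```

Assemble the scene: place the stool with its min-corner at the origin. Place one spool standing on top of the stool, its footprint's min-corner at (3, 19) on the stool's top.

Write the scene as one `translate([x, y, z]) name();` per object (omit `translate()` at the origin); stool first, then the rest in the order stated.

stool();
translate([3, 19, 430]) spool();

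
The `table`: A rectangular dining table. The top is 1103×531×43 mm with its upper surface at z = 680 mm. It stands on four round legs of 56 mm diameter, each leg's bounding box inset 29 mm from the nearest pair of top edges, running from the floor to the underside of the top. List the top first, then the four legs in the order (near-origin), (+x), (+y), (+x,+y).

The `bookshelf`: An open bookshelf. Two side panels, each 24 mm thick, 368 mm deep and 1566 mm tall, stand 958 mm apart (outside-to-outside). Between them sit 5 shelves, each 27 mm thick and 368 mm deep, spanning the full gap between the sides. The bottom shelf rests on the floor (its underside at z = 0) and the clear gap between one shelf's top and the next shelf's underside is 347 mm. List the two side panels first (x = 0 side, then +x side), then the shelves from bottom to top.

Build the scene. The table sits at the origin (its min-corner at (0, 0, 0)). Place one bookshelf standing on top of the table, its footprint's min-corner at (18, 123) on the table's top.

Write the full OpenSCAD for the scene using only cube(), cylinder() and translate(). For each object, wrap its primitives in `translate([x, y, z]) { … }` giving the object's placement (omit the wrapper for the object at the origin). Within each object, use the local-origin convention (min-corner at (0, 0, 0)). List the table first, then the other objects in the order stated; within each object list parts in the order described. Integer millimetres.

translate([0, 0, 637]) cube([1103, 531, 43]);
translate([57, 57, 0]) cylinder(h = 637, r = 28);
translate([1046, 57, 0]) cylinder(h = 637, r = 28);
translate([57, 474, 0]) cylinder(h = 637, r = 28);
translate([1046, 474, 0]) cylinder(h = 637, r = 28);
translate([18, 123, 680]) {
  cube([24, 368, 1566]);
  translate([934, 0, 0]) cube([24, 368, 1566]);
  translate([24, 0, 0]) cube([910, 368, 27]);
  translate([24, 0, 374]) cube([910, 368, 27]);
  translate([24, 0, 748]) cube([910, 368, 27]);
  translate([24, 0, 1122]) cube([910, 368, 27]);
  translate([24, 0, 1496]) cube([910, 368, 27]);
}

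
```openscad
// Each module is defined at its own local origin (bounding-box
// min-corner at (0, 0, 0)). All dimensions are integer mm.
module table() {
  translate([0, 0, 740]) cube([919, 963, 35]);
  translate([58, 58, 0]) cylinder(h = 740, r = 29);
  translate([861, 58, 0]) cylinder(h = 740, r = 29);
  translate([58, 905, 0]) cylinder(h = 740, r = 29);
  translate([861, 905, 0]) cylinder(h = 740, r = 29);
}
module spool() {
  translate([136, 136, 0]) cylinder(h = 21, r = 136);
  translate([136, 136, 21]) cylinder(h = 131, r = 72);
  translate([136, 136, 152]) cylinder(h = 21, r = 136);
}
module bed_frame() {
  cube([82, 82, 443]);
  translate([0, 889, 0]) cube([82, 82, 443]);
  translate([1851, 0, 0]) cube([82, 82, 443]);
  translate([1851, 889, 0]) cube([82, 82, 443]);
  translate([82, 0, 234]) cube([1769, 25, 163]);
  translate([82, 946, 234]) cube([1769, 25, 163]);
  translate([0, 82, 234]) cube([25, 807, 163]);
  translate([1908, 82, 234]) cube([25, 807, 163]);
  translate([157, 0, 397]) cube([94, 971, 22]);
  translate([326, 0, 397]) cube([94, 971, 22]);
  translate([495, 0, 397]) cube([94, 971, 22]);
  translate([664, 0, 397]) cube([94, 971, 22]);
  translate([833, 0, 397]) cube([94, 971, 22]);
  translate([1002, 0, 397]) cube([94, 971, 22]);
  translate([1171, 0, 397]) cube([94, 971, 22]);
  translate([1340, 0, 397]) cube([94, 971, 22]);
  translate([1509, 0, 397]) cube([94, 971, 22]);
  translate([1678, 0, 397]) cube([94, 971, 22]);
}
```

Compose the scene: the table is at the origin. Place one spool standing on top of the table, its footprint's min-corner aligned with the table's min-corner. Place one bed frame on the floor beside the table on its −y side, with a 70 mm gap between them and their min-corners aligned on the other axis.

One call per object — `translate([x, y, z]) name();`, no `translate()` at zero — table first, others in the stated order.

table();
translate([0, 0, 775]) spool();
translate([0, -1041, 0]) bed_frame();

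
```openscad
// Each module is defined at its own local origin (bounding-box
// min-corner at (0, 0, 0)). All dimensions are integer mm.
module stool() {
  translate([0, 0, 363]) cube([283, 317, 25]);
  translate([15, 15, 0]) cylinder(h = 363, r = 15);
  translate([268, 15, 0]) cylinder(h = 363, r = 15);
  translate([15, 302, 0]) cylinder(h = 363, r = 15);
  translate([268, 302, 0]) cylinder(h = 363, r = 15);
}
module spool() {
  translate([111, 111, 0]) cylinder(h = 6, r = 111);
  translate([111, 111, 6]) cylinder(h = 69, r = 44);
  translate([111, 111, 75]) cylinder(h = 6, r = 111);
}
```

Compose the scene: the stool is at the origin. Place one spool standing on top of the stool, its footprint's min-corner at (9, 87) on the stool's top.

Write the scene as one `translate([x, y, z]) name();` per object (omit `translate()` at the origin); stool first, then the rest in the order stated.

stool();
translate([9, 87, 388]) spool();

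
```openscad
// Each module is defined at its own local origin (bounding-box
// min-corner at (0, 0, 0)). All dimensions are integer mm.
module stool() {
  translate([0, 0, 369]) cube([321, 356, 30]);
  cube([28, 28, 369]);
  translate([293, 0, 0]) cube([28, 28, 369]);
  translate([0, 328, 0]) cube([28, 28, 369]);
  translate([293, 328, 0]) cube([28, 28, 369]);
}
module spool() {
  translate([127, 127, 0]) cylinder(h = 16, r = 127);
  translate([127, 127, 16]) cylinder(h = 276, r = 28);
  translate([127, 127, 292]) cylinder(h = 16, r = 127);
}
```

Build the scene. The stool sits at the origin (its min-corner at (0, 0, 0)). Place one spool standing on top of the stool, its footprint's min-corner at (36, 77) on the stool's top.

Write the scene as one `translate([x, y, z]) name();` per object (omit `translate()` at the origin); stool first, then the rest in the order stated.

stool();
translate([36, 77, 399]) spool();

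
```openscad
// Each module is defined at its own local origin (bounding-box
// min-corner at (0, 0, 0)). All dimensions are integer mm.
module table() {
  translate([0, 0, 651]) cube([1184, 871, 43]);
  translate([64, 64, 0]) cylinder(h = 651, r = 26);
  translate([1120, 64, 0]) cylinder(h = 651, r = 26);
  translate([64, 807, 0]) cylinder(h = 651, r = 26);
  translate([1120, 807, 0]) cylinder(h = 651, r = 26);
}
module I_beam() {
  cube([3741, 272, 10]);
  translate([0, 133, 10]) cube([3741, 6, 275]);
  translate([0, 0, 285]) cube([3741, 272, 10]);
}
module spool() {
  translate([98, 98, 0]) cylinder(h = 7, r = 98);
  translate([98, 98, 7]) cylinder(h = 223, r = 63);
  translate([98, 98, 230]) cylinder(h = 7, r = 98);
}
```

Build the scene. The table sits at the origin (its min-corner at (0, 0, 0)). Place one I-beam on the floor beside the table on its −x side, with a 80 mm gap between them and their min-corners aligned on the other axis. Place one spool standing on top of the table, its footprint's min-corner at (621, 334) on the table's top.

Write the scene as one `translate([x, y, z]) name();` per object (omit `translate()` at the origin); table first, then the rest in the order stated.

table();
translate([-3821, 0, 0]) I_beam();
translate([621, 334, 694]) spool();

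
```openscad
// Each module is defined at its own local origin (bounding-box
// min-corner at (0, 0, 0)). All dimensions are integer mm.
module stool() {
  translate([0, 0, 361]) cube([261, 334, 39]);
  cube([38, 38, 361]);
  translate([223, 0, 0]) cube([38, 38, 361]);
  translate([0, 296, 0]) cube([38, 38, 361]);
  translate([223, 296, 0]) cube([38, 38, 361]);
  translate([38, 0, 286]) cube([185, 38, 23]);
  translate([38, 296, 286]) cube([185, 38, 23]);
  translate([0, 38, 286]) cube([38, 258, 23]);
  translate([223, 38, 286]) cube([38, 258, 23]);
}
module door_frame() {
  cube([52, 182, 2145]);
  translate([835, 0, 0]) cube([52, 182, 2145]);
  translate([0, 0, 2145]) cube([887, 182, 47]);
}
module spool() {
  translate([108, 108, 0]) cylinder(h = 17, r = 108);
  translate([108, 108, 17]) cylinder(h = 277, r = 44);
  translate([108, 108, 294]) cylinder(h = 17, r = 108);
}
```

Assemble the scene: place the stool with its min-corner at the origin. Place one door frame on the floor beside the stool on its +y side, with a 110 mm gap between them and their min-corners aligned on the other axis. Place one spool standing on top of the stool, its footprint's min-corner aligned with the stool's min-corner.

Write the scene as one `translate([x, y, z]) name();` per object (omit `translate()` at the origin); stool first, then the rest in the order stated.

stool();
translate([0, 444, 0]) door_frame();
translate([0, 0, 400]) spool();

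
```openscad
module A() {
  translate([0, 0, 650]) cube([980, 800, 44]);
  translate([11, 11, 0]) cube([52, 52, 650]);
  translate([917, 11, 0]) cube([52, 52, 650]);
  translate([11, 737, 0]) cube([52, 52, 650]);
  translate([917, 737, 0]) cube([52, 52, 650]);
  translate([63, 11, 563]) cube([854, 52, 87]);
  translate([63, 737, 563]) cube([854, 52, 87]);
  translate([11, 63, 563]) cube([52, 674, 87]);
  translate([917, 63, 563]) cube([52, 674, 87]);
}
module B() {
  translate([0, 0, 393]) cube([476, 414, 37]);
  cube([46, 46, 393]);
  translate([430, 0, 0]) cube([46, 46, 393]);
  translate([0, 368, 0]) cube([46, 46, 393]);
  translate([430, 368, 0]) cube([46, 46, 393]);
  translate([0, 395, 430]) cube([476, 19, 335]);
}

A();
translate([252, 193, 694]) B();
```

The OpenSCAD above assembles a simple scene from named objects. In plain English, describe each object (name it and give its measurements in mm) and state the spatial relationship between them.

A is a table with a 980×800 mm rectangular top, 44 mm thick, top surface at z = 694 mm, supported by four 52×52 mm square legs, each inset 11 mm from the nearest pair of top edges, running from the floor. Four apron rails, 52 mm thick and 87 mm tall, run between adjacent legs with their top edges flush with the underside of the top and their outer faces flush with the legs' outer faces.

B is a chair. The seat is a 476×414×37 mm slab with its top at z = 430 mm, on four 46×46 mm corner legs (flush with the seat edges, standing on z = 0). A flat backrest 19 mm thick, 335 mm tall, spans the full seat width and rises from the seat top along its +y edge, rear face flush with the rear of the seat.

The chair is on top of the table, centred.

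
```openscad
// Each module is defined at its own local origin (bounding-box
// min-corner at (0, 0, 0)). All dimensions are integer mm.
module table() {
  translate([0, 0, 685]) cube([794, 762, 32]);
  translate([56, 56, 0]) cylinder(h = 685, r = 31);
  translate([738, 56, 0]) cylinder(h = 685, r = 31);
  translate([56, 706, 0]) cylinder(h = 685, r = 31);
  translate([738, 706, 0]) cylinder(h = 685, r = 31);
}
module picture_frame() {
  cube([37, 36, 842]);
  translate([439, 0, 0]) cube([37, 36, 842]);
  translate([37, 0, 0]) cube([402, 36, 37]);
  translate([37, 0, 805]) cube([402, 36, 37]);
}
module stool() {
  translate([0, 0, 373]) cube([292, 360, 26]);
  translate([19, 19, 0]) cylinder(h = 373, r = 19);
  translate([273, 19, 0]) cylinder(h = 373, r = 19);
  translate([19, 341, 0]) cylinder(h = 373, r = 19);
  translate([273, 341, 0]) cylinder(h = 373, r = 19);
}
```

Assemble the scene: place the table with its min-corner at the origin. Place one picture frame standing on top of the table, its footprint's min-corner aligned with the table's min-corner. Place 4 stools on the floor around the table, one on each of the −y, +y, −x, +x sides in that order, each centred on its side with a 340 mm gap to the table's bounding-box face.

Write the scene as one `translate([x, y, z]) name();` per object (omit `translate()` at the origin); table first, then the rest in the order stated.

table();
translate([0, 0, 717]) picture_frame();
translate([251, -700, 0]) stool();
translate([251, 1102, 0]) stool();
translate([-632, 201, 0]) stool();
translate([1134, 201, 0]) stool();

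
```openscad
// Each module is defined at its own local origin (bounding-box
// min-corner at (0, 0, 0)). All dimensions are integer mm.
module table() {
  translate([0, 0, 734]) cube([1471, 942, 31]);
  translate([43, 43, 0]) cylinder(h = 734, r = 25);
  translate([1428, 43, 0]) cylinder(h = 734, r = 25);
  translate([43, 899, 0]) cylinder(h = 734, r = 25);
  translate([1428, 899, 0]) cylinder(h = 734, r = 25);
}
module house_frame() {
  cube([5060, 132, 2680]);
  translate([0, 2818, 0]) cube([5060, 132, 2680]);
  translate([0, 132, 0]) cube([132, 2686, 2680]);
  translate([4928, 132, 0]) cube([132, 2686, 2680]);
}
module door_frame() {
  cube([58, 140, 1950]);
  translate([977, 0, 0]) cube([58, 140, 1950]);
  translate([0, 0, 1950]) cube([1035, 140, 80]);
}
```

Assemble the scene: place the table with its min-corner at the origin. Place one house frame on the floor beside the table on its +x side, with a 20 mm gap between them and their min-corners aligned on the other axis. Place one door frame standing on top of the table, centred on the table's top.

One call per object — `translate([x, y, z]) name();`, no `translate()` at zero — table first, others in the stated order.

table();
translate([1491, 0, 0]) house_frame();
translate([218, 401, 765]) door_frame();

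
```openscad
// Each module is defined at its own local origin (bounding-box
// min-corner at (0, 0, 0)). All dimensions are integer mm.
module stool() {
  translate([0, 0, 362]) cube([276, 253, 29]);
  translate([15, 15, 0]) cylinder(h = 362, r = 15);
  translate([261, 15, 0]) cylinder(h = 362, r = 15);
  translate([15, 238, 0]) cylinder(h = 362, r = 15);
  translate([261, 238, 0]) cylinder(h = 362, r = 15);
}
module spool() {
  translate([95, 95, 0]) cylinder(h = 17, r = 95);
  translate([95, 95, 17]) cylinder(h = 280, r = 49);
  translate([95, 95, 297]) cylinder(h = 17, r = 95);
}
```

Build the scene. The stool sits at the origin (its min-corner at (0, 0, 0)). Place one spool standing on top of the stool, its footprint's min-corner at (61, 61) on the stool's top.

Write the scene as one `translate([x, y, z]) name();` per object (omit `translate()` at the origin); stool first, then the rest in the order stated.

stool();
translate([61, 61, 391]) spool();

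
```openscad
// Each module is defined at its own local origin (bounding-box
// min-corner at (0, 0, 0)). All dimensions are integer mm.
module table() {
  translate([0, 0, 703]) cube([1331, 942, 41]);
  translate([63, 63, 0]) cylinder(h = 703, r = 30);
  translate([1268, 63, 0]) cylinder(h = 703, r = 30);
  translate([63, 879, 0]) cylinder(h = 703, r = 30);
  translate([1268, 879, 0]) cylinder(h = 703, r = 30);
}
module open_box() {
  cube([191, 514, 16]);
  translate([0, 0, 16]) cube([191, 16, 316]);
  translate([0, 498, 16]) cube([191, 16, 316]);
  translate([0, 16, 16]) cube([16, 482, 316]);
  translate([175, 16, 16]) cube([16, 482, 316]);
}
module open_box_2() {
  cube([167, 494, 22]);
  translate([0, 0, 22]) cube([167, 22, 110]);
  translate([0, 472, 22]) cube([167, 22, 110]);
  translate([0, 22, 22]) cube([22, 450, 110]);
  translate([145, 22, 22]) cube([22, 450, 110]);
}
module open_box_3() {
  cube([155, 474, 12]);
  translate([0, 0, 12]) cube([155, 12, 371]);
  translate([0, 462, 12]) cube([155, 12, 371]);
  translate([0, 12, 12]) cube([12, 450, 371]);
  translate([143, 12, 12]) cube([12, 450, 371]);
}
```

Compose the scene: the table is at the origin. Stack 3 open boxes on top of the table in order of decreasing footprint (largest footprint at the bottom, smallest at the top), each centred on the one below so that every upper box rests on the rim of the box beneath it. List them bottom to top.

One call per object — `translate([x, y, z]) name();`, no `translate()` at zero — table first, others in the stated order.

table();
translate([570, 214, 744]) open_box();
translate([582, 224, 1076]) open_box_2();
translate([588, 234, 1208]) open_box_3();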